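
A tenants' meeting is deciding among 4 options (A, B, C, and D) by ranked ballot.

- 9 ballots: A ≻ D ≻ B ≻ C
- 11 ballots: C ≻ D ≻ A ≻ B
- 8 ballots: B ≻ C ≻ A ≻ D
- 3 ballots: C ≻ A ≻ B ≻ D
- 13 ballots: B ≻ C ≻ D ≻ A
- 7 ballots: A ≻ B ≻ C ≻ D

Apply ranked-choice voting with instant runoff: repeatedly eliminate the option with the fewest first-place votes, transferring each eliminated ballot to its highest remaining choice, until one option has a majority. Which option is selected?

A

Round 1: B 21, A 16, C 14, D 0. D has the fewest and is eliminated.
Round 2: B 21, A 16, C 14. C has the fewest and is eliminated.
Round 3: A 30, B 21. A has a majority.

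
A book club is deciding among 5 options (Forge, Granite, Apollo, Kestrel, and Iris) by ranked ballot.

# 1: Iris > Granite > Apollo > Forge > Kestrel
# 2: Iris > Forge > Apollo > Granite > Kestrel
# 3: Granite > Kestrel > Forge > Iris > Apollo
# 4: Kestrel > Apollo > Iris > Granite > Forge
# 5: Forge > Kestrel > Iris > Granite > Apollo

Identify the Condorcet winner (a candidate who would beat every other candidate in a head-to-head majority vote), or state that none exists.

Head-to-head results (5 voters total):
Forge vs Granite: Granite wins 3–2.
Forge vs Apollo: Forge wins 3–2.
Forge vs Kestrel: Forge wins 3–2.
Forge vs Iris: Iris wins 3–2.
Granite vs Apollo: Granite wins 3–2.
Granite vs Kestrel: Granite wins 3–2.
Granite vs Iris: Iris wins 4–1.
Apollo vs Kestrel: Kestrel wins 3–2.
Apollo vs Iris: Iris wins 4–1.
Kestrel vs Iris: Kestrel wins 3–2.
No candidate beats all others: Forge beats Kestrel beats Iris beats Forge, a majority cycle.

There is no Condorcet winner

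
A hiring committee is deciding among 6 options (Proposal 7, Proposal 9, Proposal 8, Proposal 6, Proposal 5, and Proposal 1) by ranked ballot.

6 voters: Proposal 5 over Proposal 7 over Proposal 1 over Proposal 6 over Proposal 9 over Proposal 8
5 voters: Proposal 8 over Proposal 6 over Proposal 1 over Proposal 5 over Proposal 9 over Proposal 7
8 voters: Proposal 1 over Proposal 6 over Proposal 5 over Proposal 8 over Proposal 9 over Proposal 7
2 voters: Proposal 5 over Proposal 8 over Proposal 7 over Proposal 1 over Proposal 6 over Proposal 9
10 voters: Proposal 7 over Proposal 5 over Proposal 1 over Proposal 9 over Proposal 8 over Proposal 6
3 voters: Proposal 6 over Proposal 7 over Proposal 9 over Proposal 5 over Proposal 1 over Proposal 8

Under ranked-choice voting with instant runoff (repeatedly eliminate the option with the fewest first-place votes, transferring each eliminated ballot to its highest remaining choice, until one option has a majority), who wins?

Proposal 7

Round 1: Proposal 7 10, Proposal 5 8, Proposal 1 8, Proposal 8 5, Proposal 6 3, Proposal 9 0. Proposal 9 has the fewest and is eliminated.
Round 2: Proposal 7 10, Proposal 5 8, Proposal 1 8, Proposal 8 5, Proposal 6 3. Proposal 6 has the fewest and is eliminated.
Round 3: Proposal 7 13, Proposal 5 8, Proposal 1 8, Proposal 8 5. Proposal 8 has the fewest and is eliminated.
Round 4: Proposal 7 13, Proposal 1 13, Proposal 5 8. Proposal 5 has the fewest and is eliminated.
Round 5: Proposal 7 21, Proposal 1 13. Proposal 7 has a majority.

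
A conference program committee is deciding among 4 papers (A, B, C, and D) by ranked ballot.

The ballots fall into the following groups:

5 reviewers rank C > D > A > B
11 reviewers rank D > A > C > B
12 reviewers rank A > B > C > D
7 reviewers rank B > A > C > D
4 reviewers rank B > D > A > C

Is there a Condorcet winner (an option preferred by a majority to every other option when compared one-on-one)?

No

Head-to-head results (39 voters total):
A vs B: A wins 28–11.
A vs C: A wins 34–5.
A vs D: D wins 20–19.
B vs C: B wins 23–16.
B vs D: B wins 23–16.
C vs D: C wins 24–15.
No candidate beats all others: A beats B beats D beats A, a majority cycle.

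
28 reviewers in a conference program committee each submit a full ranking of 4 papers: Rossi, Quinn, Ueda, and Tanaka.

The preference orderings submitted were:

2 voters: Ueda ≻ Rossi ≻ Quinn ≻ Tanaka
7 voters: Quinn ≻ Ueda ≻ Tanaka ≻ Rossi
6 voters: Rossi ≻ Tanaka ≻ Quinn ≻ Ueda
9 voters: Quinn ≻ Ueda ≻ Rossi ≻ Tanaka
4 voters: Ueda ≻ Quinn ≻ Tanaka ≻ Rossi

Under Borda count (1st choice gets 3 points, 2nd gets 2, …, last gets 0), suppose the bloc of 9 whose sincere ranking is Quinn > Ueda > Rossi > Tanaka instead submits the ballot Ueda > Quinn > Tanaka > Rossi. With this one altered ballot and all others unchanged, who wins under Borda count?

Ueda

Borda totals with the altered ballot: Rossi 22, Quinn 55, Ueda 59, Tanaka 32.
The switch changes the winner from Quinn to Ueda.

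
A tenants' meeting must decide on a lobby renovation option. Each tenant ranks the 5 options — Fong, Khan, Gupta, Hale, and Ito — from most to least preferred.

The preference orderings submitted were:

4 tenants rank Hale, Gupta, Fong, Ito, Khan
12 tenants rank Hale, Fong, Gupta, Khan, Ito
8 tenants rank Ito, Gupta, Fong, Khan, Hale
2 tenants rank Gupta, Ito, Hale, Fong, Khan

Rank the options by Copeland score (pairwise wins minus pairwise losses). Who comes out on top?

Hale

Pairwise results:
  Fong vs Khan: Fong wins 26–0.
  Fong vs Gupta: Gupta wins 14–12.
  Fong vs Hale: Hale wins 18–8.
  Fong vs Ito: Fong wins 16–10.
  Khan vs Gupta: Gupta wins 26–0.
  Khan vs Hale: Hale wins 18–8.
  Khan vs Ito: Ito wins 14–12.
  Gupta vs Hale: Hale wins 16–10.
  Gupta vs Ito: Gupta wins 18–8.
  Hale vs Ito: Hale wins 16–10.
Copeland scores (wins − losses):
  Fong: 2 − 2 = 0
  Khan: 0 − 4 = -4
  Gupta: 3 − 1 = 2
  Hale: 4 − 0 = 4
  Ito: 1 − 3 = -2
Hale has the best Copeland score.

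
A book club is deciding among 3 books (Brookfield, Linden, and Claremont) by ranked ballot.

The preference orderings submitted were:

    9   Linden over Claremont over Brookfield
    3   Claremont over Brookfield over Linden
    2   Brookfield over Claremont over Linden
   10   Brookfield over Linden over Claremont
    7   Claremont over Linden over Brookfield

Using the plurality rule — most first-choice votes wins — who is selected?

Brookfield

First-place vote totals:
  Brookfield: 12
  Linden: 9
  Claremont: 10
Brookfield has the most first-place votes.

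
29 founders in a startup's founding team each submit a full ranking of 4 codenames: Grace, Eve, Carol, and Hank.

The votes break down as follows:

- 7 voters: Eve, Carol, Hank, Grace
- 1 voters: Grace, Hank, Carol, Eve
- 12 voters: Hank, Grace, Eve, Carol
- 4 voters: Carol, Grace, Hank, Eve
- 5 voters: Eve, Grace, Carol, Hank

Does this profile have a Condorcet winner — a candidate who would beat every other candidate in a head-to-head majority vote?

Head-to-head results (29 voters total):
Grace vs Eve: Grace wins 17–12.
Grace vs Carol: Grace wins 18–11.
Grace vs Hank: Hank wins 19–10.
Eve vs Carol: Eve wins 24–5.
Eve vs Hank: Hank wins 17–12.
Carol vs Hank: Carol wins 16–13.
No candidate beats all others: Grace beats Carol beats Hank beats Grace, a majority cycle.

No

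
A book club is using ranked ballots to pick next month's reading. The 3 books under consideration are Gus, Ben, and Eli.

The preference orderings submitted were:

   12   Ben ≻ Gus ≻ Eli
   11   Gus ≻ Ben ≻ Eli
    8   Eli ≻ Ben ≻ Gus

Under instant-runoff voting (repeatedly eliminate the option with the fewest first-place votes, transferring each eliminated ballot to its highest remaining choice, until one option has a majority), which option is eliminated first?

Eli

Round 1: Ben 12, Gus 11, Eli 8. Eli has the fewest and is eliminated.
Round 2: Ben 20, Gus 11. Ben has a majority.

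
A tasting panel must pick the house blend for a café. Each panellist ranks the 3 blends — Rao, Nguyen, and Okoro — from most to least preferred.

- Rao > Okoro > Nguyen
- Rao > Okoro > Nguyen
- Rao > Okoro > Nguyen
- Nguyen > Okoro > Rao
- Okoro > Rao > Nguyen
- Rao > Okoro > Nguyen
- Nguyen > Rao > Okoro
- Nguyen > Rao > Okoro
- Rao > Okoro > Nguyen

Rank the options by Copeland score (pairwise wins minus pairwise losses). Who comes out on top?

Rao

Pairwise results:
  Rao vs Nguyen: Rao wins 6–3.
  Rao vs Okoro: Rao wins 7–2.
  Nguyen vs Okoro: Okoro wins 6–3.
Copeland scores (wins − losses):
  Rao: 2 − 0 = 2
  Nguyen: 0 − 2 = -2
  Okoro: 1 − 1 = 0
Rao has the best Copeland score.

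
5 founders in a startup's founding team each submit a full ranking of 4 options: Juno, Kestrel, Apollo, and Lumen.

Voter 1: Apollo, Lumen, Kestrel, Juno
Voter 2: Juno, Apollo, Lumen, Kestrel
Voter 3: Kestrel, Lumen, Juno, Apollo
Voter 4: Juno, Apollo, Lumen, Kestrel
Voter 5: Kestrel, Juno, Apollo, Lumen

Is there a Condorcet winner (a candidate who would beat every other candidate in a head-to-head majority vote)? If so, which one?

Head-to-head results (5 voters total):
Juno vs Kestrel: Kestrel wins 3–2.
Juno vs Apollo: Juno wins 4–1.
Juno vs Lumen: Juno wins 3–2.
Kestrel vs Apollo: Apollo wins 3–2.
Kestrel vs Lumen: Lumen wins 3–2.
Apollo vs Lumen: Apollo wins 4–1.
No candidate beats all others: Juno beats Apollo beats Kestrel beats Juno, a majority cycle.

No Condorcet winner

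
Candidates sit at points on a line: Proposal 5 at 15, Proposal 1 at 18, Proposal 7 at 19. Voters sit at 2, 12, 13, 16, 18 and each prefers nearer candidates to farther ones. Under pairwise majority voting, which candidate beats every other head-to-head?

Proposal 5

With single-peaked preferences on a line, the Condorcet winner is the candidate closest to the median voter.
The median voter (position 13) is closest to Proposal 5 at 15.
Check: Proposal 5 vs Proposal 1 — voters closer to Proposal 5: 4 of 5.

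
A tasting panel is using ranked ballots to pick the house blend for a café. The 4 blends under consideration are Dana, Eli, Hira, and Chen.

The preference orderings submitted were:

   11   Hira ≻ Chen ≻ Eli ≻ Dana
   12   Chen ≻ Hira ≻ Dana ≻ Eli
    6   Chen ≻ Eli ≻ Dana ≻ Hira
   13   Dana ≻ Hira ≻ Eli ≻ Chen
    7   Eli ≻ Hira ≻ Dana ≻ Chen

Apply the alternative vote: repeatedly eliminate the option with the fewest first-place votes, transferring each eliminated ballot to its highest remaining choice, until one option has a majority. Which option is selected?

Hira

Round 1: Chen 18, Dana 13, Hira 11, Eli 7. Eli has the fewest and is eliminated.
Round 2: Hira 18, Chen 18, Dana 13. Dana has the fewest and is eliminated.
Round 3: Hira 31, Chen 18. Hira has a majority.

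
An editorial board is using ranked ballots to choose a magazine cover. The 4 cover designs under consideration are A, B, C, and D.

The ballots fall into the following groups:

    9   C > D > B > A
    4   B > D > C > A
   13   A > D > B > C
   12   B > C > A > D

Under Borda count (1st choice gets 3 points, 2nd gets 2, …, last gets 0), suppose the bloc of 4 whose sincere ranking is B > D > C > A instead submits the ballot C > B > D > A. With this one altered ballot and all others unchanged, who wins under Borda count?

Borda totals with the altered ballot: A 51, B 66, C 63, D 48.
The winner is unchanged: still B.

B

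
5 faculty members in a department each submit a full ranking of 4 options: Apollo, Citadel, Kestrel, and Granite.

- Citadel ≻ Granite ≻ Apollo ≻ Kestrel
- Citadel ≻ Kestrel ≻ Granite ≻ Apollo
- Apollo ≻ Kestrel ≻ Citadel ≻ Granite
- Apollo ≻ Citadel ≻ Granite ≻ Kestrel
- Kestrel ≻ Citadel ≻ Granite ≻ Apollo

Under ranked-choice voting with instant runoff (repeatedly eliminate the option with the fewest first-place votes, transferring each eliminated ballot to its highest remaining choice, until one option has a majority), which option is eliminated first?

Round 1: Apollo 2, Citadel 2, Kestrel 1, Granite 0. Granite has the fewest and is eliminated.
Round 2: Apollo 2, Citadel 2, Kestrel 1. Kestrel has the fewest and is eliminated.
Round 3: Citadel 3, Apollo 2. Citadel has a majority.

Granite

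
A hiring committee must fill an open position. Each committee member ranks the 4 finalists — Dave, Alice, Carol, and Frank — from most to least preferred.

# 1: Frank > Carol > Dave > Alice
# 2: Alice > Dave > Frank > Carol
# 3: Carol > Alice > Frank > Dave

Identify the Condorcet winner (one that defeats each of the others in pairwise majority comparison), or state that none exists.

No Condorcet winner

Head-to-head results (3 voters total):
Dave vs Alice: Alice wins 2–1.
Dave vs Carol: Carol wins 2–1.
Dave vs Frank: Frank wins 2–1.
Alice vs Carol: Carol wins 2–1.
Alice vs Frank: Alice wins 2–1.
Carol vs Frank: Frank wins 2–1.
No candidate beats all others: Alice beats Frank beats Carol beats Alice, a majority cycle.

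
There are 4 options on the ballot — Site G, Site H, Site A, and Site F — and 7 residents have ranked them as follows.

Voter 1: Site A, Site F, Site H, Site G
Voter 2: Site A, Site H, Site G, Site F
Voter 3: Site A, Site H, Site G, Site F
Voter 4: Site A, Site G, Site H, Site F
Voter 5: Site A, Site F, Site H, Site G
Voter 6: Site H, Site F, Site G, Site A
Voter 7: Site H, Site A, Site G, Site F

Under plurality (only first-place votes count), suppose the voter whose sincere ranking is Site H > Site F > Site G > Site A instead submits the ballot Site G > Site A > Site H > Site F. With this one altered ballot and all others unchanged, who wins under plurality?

First-place totals with the altered ballot: Site G 1, Site H 1, Site A 5, Site F 0.
The winner is unchanged: still Site A.

Site A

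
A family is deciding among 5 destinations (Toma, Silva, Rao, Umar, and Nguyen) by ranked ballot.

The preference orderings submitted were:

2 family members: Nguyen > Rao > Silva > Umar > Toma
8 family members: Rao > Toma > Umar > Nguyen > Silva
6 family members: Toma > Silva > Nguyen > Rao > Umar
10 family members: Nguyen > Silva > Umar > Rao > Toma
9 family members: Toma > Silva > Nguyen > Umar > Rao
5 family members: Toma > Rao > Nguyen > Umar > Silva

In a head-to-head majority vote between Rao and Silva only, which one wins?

Ballots ranking Rao above Silva: 2+8+5 = 15.
Ballots ranking Silva above Rao: 6+10+9 = 25.
Silva wins the head-to-head, 25–15.

Silva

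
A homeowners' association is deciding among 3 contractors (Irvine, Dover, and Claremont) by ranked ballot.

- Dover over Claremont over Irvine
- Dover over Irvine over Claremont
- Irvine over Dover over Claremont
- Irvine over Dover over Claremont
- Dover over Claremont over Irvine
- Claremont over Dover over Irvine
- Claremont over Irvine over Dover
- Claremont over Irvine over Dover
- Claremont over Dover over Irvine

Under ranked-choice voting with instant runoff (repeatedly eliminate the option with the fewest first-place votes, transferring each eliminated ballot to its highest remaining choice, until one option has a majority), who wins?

Round 1: Claremont 4, Dover 3, Irvine 2. Irvine has the fewest and is eliminated.
Round 2: Dover 5, Claremont 4. Dover has a majority.

Dover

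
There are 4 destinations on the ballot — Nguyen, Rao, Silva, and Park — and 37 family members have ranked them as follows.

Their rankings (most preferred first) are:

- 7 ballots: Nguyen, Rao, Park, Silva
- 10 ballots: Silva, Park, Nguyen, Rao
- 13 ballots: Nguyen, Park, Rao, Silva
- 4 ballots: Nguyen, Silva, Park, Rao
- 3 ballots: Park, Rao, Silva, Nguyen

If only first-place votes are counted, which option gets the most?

Nguyen

First-place vote totals:
  Nguyen: 24
  Rao: 0
  Silva: 10
  Park: 3
Nguyen has the most first-place votes.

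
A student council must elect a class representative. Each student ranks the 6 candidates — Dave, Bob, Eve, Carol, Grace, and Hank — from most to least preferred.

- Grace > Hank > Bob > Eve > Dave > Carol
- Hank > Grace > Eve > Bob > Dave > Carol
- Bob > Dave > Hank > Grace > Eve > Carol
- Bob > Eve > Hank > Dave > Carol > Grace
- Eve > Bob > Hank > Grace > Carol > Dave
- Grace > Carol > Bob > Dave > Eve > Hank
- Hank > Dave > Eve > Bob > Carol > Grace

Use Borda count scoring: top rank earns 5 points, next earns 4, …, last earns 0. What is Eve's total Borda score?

19

Borda scores:
  Dave: 1 + 1 + 4 + 2 + 0 + 2 + 4 = 14
  Bob: 3 + 2 + 5 + 5 + 4 + 3 + 2 = 24
  Eve: 2 + 3 + 1 + 4 + 5 + 1 + 3 = 19
  Carol: 0 + 0 + 0 + 1 + 1 + 4 + 1 = 7
  Grace: 5 + 4 + 2 + 0 + 2 + 5 + 0 = 18
  Hank: 4 + 5 + 3 + 3 + 3 + 0 + 5 = 23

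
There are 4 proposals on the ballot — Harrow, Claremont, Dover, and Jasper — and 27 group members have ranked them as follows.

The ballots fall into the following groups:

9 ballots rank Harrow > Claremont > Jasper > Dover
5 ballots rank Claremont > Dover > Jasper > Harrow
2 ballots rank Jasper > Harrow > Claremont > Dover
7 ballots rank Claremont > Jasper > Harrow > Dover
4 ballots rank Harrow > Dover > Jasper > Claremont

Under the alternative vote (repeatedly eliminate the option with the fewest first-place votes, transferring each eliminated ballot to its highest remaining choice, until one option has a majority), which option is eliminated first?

Round 1: Harrow 13, Claremont 12, Jasper 2, Dover 0. Dover has the fewest and is eliminated.
Round 2: Harrow 13, Claremont 12, Jasper 2. Jasper has the fewest and is eliminated.
Round 3: Harrow 15, Claremont 12. Harrow has a majority.

Dover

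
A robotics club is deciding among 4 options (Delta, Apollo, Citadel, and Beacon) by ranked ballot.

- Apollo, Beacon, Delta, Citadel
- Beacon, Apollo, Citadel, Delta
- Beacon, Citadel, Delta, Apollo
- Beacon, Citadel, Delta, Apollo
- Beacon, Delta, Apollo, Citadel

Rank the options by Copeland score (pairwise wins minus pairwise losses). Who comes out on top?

Pairwise results:
  Delta vs Apollo: Delta wins 3–2.
  Delta vs Citadel: Citadel wins 3–2.
  Delta vs Beacon: Beacon wins 5–0.
  Apollo vs Citadel: Apollo wins 3–2.
  Apollo vs Beacon: Beacon wins 4–1.
  Citadel vs Beacon: Beacon wins 5–0.
Copeland scores (wins − losses):
  Delta: 1 − 2 = -1
  Apollo: 1 − 2 = -1
  Citadel: 1 − 2 = -1
  Beacon: 3 − 0 = 3
Beacon has the best Copeland score.

Beacon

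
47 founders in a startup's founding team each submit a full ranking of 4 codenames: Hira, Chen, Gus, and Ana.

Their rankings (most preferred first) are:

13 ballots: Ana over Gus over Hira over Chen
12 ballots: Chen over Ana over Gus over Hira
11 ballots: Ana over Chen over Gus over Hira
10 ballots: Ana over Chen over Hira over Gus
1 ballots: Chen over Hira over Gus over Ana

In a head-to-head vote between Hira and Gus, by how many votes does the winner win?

25

Ballots ranking Hira above Gus: 10+1 = 11.
Ballots ranking Gus above Hira: 13+12+11 = 36.
Gus wins 36–11, a margin of 25.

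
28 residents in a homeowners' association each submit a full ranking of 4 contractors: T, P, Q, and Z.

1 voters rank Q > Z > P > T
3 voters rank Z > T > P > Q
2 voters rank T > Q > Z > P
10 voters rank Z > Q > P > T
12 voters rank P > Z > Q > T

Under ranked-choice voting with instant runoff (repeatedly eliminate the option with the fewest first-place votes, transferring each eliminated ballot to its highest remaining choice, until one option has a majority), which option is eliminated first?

Q

Round 1: Z 13, P 12, T 2, Q 1. Q has the fewest and is eliminated.
Round 2: Z 14, P 12, T 2. T has the fewest and is eliminated.
Round 3: Z 16, P 12. Z has a majority.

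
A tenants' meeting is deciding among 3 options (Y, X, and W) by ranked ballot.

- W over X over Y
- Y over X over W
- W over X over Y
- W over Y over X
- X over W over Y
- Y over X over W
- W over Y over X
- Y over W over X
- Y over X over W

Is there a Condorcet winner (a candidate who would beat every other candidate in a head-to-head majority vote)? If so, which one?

W

Head-to-head results (9 voters total):
Y vs X: Y wins 6–3.
Y vs W: W wins 5–4.
X vs W: W wins 5–4.
W beats each rival — Y (5–4), X (5–4) — so W is the Condorcet winner.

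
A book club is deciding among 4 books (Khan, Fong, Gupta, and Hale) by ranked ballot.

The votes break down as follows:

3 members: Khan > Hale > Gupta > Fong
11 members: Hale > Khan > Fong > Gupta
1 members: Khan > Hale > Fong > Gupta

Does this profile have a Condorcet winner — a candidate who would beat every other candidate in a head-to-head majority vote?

Head-to-head results (15 voters total):
Khan vs Fong: Khan wins 15–0.
Khan vs Gupta: Khan wins 15–0.
Khan vs Hale: Hale wins 11–4.
Fong vs Gupta: Fong wins 12–3.
Fong vs Hale: Hale wins 15–0.
Gupta vs Hale: Hale wins 15–0.
Hale beats each rival — Khan (11–4), Fong (15–0), Gupta (15–0) — so Hale is the Condorcet winner.

Yes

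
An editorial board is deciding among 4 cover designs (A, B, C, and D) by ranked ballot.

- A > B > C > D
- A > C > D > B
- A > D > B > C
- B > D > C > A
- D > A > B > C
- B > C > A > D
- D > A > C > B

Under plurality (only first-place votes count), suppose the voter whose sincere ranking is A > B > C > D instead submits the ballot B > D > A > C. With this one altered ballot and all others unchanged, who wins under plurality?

First-place totals with the altered ballot: A 2, B 3, C 0, D 2.
The switch changes the winner from A to B.

B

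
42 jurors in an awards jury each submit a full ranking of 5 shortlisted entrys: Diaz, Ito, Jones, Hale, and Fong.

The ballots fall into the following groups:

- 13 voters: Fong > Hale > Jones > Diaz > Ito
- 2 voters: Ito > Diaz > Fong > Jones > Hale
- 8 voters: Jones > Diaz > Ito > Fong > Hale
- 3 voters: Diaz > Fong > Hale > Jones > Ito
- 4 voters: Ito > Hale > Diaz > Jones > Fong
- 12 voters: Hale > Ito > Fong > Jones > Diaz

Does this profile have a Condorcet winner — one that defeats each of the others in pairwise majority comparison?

No

Head-to-head results (42 voters total):
Diaz vs Ito: Diaz wins 24–18.
Diaz vs Jones: Jones wins 33–9.
Diaz vs Hale: Hale wins 29–13.
Diaz vs Fong: Fong wins 25–17.
Ito vs Jones: Jones wins 24–18.
Ito vs Hale: Hale wins 28–14.
Ito vs Fong: Ito wins 26–16.
Jones vs Hale: Hale wins 32–10.
Jones vs Fong: Fong wins 30–12.
Hale vs Fong: Fong wins 26–16.
No candidate beats all others: Diaz beats Ito beats Fong beats Diaz, a majority cycle.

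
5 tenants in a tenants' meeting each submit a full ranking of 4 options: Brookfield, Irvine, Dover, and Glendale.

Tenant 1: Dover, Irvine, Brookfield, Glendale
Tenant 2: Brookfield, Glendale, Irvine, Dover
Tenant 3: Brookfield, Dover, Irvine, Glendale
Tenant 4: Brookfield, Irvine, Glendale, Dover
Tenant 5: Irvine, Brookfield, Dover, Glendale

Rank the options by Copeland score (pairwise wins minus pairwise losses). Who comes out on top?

Brookfield

Pairwise results:
  Brookfield vs Irvine: Brookfield wins 3–2.
  Brookfield vs Dover: Brookfield wins 4–1.
  Brookfield vs Glendale: Brookfield wins 5–0.
  Irvine vs Dover: Irvine wins 3–2.
  Irvine vs Glendale: Irvine wins 4–1.
  Dover vs Glendale: Dover wins 3–2.
Copeland scores (wins − losses):
  Brookfield: 3 − 0 = 3
  Irvine: 2 − 1 = 1
  Dover: 1 − 2 = -1
  Glendale: 0 − 3 = -3
Brookfield has the best Copeland score.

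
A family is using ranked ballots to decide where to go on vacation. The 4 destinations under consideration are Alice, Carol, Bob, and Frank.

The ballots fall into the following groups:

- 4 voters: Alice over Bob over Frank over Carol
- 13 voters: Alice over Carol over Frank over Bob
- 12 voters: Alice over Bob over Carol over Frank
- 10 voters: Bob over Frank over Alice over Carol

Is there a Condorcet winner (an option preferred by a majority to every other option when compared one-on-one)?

Head-to-head results (39 voters total):
Alice vs Carol: Alice wins 39–0.
Alice vs Bob: Alice wins 29–10.
Alice vs Frank: Alice wins 29–10.
Carol vs Bob: Bob wins 26–13.
Carol vs Frank: Carol wins 25–14.
Bob vs Frank: Bob wins 26–13.
Alice beats each rival — Carol (39–0), Bob (29–10), Frank (29–10) — so Alice is the Condorcet winner.

Yes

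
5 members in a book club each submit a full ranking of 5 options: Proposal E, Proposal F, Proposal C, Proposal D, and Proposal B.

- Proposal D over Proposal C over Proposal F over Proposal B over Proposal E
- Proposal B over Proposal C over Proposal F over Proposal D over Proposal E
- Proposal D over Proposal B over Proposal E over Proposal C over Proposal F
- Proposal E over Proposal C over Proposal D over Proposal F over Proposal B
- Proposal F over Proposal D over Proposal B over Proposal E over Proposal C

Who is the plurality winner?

Proposal D

First-place vote totals:
  Proposal E: 1
  Proposal F: 1
  Proposal C: 0
  Proposal D: 2
  Proposal B: 1
Proposal D has the most first-place votes.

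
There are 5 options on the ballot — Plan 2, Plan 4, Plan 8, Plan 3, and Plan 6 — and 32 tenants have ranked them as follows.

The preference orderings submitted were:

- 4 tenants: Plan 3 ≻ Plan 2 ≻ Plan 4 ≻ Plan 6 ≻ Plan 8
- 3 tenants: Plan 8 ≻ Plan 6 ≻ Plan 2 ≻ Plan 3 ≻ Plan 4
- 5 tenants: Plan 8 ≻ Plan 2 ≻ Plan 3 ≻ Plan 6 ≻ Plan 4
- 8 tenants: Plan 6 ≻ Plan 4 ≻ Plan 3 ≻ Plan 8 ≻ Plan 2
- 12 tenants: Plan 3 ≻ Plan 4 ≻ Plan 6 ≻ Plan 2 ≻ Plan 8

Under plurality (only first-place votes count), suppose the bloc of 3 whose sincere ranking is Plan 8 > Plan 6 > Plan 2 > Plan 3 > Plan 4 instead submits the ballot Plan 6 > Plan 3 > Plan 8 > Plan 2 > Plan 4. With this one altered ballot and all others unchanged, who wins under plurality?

Plan 3

First-place totals with the altered ballot: Plan 2 0, Plan 4 0, Plan 8 5, Plan 3 16, Plan 6 11.
The winner is unchanged: still Plan 3.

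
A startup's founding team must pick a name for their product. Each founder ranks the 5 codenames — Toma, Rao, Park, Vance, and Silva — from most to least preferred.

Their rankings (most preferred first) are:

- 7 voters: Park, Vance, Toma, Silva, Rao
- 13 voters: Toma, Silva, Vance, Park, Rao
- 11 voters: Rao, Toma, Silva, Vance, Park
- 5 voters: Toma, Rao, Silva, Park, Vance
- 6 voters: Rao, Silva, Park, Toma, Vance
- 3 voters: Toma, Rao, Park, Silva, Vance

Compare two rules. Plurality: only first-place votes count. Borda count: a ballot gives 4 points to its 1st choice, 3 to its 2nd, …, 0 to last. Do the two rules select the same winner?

Plurality first-place counts: Toma 21, Rao 17, Park 7, Vance 0, Silva 0 → Toma.
Borda totals: Toma 137, Rao 92, Park 64, Vance 58, Silva 99 → Toma.
The two rules agree on Toma.

Yes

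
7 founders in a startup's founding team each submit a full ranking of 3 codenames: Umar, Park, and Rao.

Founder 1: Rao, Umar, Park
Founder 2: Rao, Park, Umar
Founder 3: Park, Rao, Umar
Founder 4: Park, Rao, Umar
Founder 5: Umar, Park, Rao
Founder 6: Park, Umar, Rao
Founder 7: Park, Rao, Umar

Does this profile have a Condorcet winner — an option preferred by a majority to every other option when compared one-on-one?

Yes

Head-to-head results (7 voters total):
Umar vs Park: Park wins 5–2.
Umar vs Rao: Rao wins 5–2.
Park vs Rao: Park wins 5–2.
Park beats each rival — Umar (5–2), Rao (5–2) — so Park is the Condorcet winner.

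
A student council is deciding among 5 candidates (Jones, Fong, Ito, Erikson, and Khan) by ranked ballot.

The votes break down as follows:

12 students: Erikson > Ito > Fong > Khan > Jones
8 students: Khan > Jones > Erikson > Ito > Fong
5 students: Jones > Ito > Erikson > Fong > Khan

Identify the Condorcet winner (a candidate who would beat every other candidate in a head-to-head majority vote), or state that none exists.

None — there is no Condorcet winner

Head-to-head results (25 voters total):
Jones vs Fong: Jones wins 13–12.
Jones vs Ito: Jones wins 13–12.
Jones vs Erikson: Jones wins 13–12.
Jones vs Khan: Khan wins 20–5.
Fong vs Ito: Ito wins 25–0.
Fong vs Erikson: Erikson wins 25–0.
Fong vs Khan: Fong wins 17–8.
Ito vs Erikson: Erikson wins 20–5.
Ito vs Khan: Ito wins 17–8.
Erikson vs Khan: Erikson wins 17–8.
No candidate beats all others: Jones beats Fong beats Khan beats Jones, a majority cycle.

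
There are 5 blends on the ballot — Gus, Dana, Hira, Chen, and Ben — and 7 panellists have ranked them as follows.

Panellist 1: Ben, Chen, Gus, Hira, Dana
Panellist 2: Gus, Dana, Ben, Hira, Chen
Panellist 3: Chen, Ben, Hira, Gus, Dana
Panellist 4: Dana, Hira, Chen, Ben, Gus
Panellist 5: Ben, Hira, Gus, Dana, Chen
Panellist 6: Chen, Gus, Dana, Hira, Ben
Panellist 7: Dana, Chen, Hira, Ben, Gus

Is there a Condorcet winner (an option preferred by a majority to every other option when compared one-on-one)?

Head-to-head results (7 voters total):
Gus vs Dana: Gus wins 5–2.
Gus vs Hira: Hira wins 4–3.
Gus vs Chen: Chen wins 5–2.
Gus vs Ben: Ben wins 5–2.
Dana vs Hira: Dana wins 4–3.
Dana vs Chen: Dana wins 4–3.
Dana vs Ben: Dana wins 4–3.
Hira vs Chen: Chen wins 4–3.
Hira vs Ben: Ben wins 4–3.
Chen vs Ben: Chen wins 4–3.
No candidate beats all others: Gus beats Dana beats Hira beats Gus, a majority cycle.

No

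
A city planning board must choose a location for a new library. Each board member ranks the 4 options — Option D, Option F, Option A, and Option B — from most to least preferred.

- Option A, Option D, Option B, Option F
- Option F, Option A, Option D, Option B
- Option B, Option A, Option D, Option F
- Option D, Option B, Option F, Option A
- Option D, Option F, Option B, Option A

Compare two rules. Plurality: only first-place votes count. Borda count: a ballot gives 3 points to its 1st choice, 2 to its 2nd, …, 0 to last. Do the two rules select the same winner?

Yes

Plurality first-place counts: Option D 2, Option F 1, Option A 1, Option B 1 → Option D.
Borda totals: Option D 10, Option F 6, Option A 7, Option B 7 → Option D.
The two rules agree on Option D.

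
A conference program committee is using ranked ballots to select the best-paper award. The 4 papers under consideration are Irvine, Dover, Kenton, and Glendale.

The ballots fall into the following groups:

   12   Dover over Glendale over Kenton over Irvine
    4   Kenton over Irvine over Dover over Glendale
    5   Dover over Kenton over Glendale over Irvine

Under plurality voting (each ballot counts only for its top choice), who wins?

First-place vote totals:
  Irvine: 0
  Dover: 17
  Kenton: 4
  Glendale: 0
Dover has the most first-place votes.

Dover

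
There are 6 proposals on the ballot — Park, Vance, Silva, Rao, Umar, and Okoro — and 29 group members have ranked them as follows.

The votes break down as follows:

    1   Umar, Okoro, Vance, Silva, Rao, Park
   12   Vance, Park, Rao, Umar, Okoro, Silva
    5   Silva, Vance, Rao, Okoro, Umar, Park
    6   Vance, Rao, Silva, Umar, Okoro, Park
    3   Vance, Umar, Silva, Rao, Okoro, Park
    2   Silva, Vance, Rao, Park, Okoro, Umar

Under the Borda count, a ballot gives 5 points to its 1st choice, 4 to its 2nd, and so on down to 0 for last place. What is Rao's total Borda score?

Borda scores:
  Park: 0 + 12·4 + 5·0 + 6·0 + 3·0 + 2·2 = 52
  Vance: 3 + 12·5 + 5·4 + 6·5 + 3·5 + 2·4 = 136
  Silva: 2 + 12·0 + 5·5 + 6·3 + 3·3 + 2·5 = 64
  Rao: 1 + 12·3 + 5·3 + 6·4 + 3·2 + 2·3 = 88
  Umar: 5 + 12·2 + 5·1 + 6·2 + 3·4 + 2·0 = 58
  Okoro: 4 + 12·1 + 5·2 + 6·1 + 3·1 + 2·1 = 37

88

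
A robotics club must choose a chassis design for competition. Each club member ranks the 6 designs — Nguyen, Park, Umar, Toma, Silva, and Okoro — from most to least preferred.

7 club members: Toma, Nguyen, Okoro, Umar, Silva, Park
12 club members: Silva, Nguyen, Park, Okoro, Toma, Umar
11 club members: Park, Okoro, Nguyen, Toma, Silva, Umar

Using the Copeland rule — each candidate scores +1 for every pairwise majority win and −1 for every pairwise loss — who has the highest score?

Pairwise results:
  Nguyen vs Park: Nguyen wins 19–11.
  Nguyen vs Umar: Nguyen wins 30–0.
  Nguyen vs Toma: Nguyen wins 23–7.
  Nguyen vs Silva: Nguyen wins 18–12.
  Nguyen vs Okoro: Nguyen wins 19–11.
  Park vs Umar: Park wins 23–7.
  Park vs Toma: Park wins 23–7.
  Park vs Silva: Silva wins 19–11.
  Park vs Okoro: Park wins 23–7.
  Umar vs Toma: Toma wins 30–0.
  Umar vs Silva: Silva wins 23–7.
  Umar vs Okoro: Okoro wins 30–0.
  Toma vs Silva: Toma wins 18–12.
  Toma vs Okoro: Okoro wins 23–7.
  Silva vs Okoro: Okoro wins 18–12.
Copeland scores (wins − losses):
  Nguyen: 5 − 0 = 5
  Park: 3 − 2 = 1
  Umar: 0 − 5 = -5
  Toma: 2 − 3 = -1
  Silva: 2 − 3 = -1
  Okoro: 3 − 2 = 1
Nguyen has the best Copeland score.

Nguyen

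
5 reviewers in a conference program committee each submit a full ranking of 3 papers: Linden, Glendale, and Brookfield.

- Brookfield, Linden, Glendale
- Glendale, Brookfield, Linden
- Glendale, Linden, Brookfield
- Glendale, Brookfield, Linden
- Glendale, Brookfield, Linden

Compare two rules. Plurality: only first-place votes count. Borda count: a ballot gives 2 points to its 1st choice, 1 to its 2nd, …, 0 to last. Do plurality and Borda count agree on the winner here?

Plurality first-place counts: Linden 0, Glendale 4, Brookfield 1 → Glendale.
Borda totals: Linden 2, Glendale 8, Brookfield 5 → Glendale.
The two rules agree on Glendale.

Yes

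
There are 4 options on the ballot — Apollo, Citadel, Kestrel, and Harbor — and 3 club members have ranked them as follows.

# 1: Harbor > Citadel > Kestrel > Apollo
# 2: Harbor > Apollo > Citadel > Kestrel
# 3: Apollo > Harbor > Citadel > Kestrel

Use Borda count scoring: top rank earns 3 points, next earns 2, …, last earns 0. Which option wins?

Borda scores:
  Apollo: 0 + 2 + 3 = 5
  Citadel: 2 + 1 + 1 = 4
  Kestrel: 1 + 0 + 0 = 1
  Harbor: 3 + 3 + 2 = 8
Harbor has the highest total.

Harbor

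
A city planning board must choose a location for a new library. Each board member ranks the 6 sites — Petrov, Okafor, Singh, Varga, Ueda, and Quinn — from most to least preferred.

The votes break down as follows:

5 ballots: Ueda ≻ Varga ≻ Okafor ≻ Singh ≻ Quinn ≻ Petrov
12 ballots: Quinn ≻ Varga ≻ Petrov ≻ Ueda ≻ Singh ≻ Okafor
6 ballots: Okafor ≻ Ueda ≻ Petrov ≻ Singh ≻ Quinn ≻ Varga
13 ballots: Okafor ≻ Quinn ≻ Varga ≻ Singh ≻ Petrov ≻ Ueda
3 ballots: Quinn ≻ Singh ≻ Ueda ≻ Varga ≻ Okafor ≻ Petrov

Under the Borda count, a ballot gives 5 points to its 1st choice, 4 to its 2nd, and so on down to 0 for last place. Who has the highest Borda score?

Quinn

Borda scores:
  Petrov: 5·0 + 12·3 + 6·3 + 13·1 + 3·0 = 67
  Okafor: 5·3 + 12·0 + 6·5 + 13·5 + 3·1 = 113
  Singh: 5·2 + 12·1 + 6·2 + 13·2 + 3·4 = 72
  Varga: 5·4 + 12·4 + 6·0 + 13·3 + 3·2 = 113
  Ueda: 5·5 + 12·2 + 6·4 + 13·0 + 3·3 = 82
  Quinn: 5·1 + 12·5 + 6·1 + 13·4 + 3·5 = 138
Quinn has the highest total.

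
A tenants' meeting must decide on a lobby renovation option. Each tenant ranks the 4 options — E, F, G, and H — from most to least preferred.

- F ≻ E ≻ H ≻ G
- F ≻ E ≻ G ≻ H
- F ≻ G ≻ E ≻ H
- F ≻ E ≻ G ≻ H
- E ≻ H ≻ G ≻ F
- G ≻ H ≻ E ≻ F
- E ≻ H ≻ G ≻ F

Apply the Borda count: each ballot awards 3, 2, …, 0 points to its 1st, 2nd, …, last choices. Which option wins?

Borda scores:
  E: 2 + 2 + 1 + 2 + 3 + 1 + 3 = 14
  F: 3 + 3 + 3 + 3 + 0 + 0 + 0 = 12
  G: 0 + 1 + 2 + 1 + 1 + 3 + 1 = 9
  H: 1 + 0 + 0 + 0 + 2 + 2 + 2 = 7
E has the highest total.

E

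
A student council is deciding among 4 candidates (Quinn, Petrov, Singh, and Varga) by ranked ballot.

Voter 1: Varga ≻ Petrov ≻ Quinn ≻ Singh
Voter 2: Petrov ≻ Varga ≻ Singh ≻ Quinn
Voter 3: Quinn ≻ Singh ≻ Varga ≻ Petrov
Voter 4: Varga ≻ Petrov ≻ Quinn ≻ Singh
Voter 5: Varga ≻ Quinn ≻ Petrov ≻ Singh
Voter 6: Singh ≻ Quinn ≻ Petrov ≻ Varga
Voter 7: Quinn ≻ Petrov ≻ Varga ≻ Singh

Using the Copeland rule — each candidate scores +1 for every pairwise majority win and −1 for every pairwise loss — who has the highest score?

Varga

Pairwise results:
  Quinn vs Petrov: Quinn wins 4–3.
  Quinn vs Singh: Quinn wins 5–2.
  Quinn vs Varga: Varga wins 4–3.
  Petrov vs Singh: Petrov wins 5–2.
  Petrov vs Varga: Varga wins 4–3.
  Singh vs Varga: Varga wins 5–2.
Copeland scores (wins − losses):
  Quinn: 2 − 1 = 1
  Petrov: 1 − 2 = -1
  Singh: 0 − 3 = -3
  Varga: 3 − 0 = 3
Varga has the best Copeland score.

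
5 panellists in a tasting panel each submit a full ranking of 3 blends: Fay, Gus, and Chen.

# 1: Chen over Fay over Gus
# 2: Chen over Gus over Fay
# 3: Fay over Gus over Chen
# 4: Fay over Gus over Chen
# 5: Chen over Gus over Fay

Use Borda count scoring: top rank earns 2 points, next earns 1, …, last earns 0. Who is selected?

Borda scores:
  Fay: 1 + 0 + 2 + 2 + 0 = 5
  Gus: 0 + 1 + 1 + 1 + 1 = 4
  Chen: 2 + 2 + 0 + 0 + 2 = 6
Chen has the highest total.

Chen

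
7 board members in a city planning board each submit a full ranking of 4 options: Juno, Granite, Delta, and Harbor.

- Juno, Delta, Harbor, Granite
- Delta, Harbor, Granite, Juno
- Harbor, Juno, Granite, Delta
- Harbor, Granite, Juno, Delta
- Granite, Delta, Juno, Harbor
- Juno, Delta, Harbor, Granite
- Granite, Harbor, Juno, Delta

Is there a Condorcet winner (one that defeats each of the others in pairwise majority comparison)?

Head-to-head results (7 voters total):
Juno vs Granite: Granite wins 4–3.
Juno vs Delta: Juno wins 5–2.
Juno vs Harbor: Harbor wins 4–3.
Granite vs Delta: Granite wins 4–3.
Granite vs Harbor: Harbor wins 5–2.
Delta vs Harbor: Delta wins 4–3.
No candidate beats all others: Juno beats Delta beats Harbor beats Juno, a majority cycle.

No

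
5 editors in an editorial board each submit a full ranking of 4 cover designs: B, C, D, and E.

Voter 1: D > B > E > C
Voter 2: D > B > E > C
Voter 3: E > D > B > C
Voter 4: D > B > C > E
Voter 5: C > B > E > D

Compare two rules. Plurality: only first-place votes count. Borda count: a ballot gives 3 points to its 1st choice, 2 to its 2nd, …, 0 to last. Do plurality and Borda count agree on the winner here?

Yes

Plurality first-place counts: B 0, C 1, D 3, E 1 → D.
Borda totals: B 9, C 4, D 11, E 6 → D.
The two rules agree on D.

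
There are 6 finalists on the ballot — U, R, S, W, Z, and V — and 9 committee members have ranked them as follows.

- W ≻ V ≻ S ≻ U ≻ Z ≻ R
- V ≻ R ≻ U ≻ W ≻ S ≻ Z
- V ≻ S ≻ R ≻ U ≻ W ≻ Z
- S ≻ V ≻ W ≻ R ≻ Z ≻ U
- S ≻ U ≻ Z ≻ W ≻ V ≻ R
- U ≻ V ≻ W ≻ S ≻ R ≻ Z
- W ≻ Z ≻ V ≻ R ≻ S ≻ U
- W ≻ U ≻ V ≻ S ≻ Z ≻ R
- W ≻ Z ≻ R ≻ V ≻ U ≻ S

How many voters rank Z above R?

5

Ballots ranking Z above R: 5.
Ballots ranking R above Z: 4.
So 5 of 9 voters prefer Z to R.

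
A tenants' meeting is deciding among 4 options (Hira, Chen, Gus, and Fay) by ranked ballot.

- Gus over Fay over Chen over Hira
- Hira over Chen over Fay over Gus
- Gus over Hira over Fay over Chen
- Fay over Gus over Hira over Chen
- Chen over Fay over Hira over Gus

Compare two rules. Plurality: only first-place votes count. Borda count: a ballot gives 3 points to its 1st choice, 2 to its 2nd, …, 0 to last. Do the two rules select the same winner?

No

Plurality first-place counts: Hira 1, Chen 1, Gus 2, Fay 1 → Gus.
Borda totals: Hira 7, Chen 6, Gus 8, Fay 9 → Fay.
The two rules disagree: plurality picks Gus, Borda picks Fay.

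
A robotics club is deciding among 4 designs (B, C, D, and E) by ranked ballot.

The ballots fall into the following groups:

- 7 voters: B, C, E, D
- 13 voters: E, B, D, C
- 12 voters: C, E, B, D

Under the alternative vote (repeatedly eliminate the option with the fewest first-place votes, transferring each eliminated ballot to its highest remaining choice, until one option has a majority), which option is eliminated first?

Round 1: E 13, C 12, B 7, D 0. D has the fewest and is eliminated.
Round 2: E 13, C 12, B 7. B has the fewest and is eliminated.
Round 3: C 19, E 13. C has a majority.

D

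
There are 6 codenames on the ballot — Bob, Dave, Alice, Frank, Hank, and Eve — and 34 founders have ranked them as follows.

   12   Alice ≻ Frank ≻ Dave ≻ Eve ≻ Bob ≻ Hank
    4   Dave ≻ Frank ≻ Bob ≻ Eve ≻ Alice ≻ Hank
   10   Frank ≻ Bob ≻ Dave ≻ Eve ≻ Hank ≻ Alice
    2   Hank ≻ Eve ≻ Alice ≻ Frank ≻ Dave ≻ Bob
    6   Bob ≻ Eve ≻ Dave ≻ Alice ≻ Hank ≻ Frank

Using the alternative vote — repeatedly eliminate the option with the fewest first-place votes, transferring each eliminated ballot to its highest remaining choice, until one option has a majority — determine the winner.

Round 1: Alice 12, Frank 10, Bob 6, Dave 4, Hank 2, Eve 0. Eve has the fewest and is eliminated.
Round 2: Alice 12, Frank 10, Bob 6, Dave 4, Hank 2. Hank has the fewest and is eliminated.
Round 3: Alice 14, Frank 10, Bob 6, Dave 4. Dave has the fewest and is eliminated.
Round 4: Alice 14, Frank 14, Bob 6. Bob has the fewest and is eliminated.
Round 5: Alice 20, Frank 14. Alice has a majority.

Alice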